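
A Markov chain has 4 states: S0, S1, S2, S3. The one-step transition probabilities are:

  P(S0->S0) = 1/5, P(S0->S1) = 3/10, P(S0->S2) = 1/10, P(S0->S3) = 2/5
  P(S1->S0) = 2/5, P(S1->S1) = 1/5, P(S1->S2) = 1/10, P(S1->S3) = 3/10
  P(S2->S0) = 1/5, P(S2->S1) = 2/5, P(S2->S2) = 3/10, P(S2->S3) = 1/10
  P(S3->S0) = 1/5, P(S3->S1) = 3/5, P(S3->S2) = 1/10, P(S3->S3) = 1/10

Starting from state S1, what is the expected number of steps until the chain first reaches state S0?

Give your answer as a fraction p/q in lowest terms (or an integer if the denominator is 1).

Let h_i = expected steps to first reach S0 from state i.
Boundary: h_S0 = 0.
First-step equations for the other states:
  h_S1 = 1 + 2/5*h_S0 + 1/5*h_S1 + 1/10*h_S2 + 3/10*h_S3
  h_S2 = 1 + 1/5*h_S0 + 2/5*h_S1 + 3/10*h_S2 + 1/10*h_S3
  h_S3 = 1 + 1/5*h_S0 + 3/5*h_S1 + 1/10*h_S2 + 1/10*h_S3

Substituting h_S0 = 0 and rearranging gives the linear system (I - Q) h = 1:
  [4/5, -1/10, -3/10] . (h_S1, h_S2, h_S3) = 1
  [-2/5, 7/10, -1/10] . (h_S1, h_S2, h_S3) = 1
  [-3/5, -1/10, 9/10] . (h_S1, h_S2, h_S3) = 1

Solving yields:
  h_S1 = 240/79
  h_S2 = 290/79
  h_S3 = 280/79

Starting state is S1, so the expected hitting time is h_S1 = 240/79.

Answer: 240/79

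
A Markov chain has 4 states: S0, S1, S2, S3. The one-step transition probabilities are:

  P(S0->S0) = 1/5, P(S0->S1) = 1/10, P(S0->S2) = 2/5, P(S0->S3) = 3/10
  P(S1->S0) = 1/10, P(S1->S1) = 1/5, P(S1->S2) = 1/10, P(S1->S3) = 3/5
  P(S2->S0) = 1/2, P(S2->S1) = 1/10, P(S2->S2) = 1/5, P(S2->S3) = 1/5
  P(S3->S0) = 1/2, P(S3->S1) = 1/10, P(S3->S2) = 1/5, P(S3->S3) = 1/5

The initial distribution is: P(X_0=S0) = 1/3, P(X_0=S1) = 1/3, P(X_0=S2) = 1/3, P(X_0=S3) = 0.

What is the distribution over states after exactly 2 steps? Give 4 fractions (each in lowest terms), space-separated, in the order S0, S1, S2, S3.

Propagating the distribution step by step (d_{t+1} = d_t * P):
d_0 = (S0=1/3, S1=1/3, S2=1/3, S3=0)
  d_1[S0] = 1/3*1/5 + 1/3*1/10 + 1/3*1/2 + 0*1/2 = 4/15
  d_1[S1] = 1/3*1/10 + 1/3*1/5 + 1/3*1/10 + 0*1/10 = 2/15
  d_1[S2] = 1/3*2/5 + 1/3*1/10 + 1/3*1/5 + 0*1/5 = 7/30
  d_1[S3] = 1/3*3/10 + 1/3*3/5 + 1/3*1/5 + 0*1/5 = 11/30
d_1 = (S0=4/15, S1=2/15, S2=7/30, S3=11/30)
  d_2[S0] = 4/15*1/5 + 2/15*1/10 + 7/30*1/2 + 11/30*1/2 = 11/30
  d_2[S1] = 4/15*1/10 + 2/15*1/5 + 7/30*1/10 + 11/30*1/10 = 17/150
  d_2[S2] = 4/15*2/5 + 2/15*1/10 + 7/30*1/5 + 11/30*1/5 = 6/25
  d_2[S3] = 4/15*3/10 + 2/15*3/5 + 7/30*1/5 + 11/30*1/5 = 7/25
d_2 = (S0=11/30, S1=17/150, S2=6/25, S3=7/25)

Answer: 11/30 17/150 6/25 7/25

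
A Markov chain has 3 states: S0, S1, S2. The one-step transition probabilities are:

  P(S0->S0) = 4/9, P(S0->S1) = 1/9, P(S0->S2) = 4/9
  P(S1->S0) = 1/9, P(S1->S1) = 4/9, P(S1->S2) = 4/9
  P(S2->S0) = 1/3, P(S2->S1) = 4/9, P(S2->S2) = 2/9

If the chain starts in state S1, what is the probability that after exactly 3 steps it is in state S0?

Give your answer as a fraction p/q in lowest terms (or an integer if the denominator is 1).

Computing P^3 by repeated multiplication:
P^1 =
  S0: [4/9, 1/9, 4/9]
  S1: [1/9, 4/9, 4/9]
  S2: [1/3, 4/9, 2/9]
P^2 =
  S0: [29/81, 8/27, 28/81]
  S1: [20/81, 11/27, 28/81]
  S2: [22/81, 1/3, 32/81]
P^3 =
  S0: [224/729, 79/243, 268/729]
  S1: [197/729, 88/243, 268/729]
  S2: [211/729, 86/243, 260/729]

(P^3)[S1 -> S0] = 197/729

Answer: 197/729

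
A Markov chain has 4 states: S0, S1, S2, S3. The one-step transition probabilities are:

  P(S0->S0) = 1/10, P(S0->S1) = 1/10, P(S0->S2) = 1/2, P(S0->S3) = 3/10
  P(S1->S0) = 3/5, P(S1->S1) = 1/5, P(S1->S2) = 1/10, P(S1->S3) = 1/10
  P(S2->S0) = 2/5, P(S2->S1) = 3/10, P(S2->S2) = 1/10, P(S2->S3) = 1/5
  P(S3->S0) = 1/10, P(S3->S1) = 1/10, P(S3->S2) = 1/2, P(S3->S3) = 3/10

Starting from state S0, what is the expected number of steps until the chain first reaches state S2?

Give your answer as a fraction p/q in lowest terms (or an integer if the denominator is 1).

Let h_i = expected steps to first reach S2 from state i.
Boundary: h_S2 = 0.
First-step equations for the other states:
  h_S0 = 1 + 1/10*h_S0 + 1/10*h_S1 + 1/2*h_S2 + 3/10*h_S3
  h_S1 = 1 + 3/5*h_S0 + 1/5*h_S1 + 1/10*h_S2 + 1/10*h_S3
  h_S3 = 1 + 1/10*h_S0 + 1/10*h_S1 + 1/2*h_S2 + 3/10*h_S3

Substituting h_S2 = 0 and rearranging gives the linear system (I - Q) h = 1:
  [9/10, -1/10, -3/10] . (h_S0, h_S1, h_S3) = 1
  [-3/5, 4/5, -1/10] . (h_S0, h_S1, h_S3) = 1
  [-1/10, -1/10, 7/10] . (h_S0, h_S1, h_S3) = 1

Solving yields:
  h_S0 = 90/41
  h_S1 = 130/41
  h_S3 = 90/41

Starting state is S0, so the expected hitting time is h_S0 = 90/41.

Answer: 90/41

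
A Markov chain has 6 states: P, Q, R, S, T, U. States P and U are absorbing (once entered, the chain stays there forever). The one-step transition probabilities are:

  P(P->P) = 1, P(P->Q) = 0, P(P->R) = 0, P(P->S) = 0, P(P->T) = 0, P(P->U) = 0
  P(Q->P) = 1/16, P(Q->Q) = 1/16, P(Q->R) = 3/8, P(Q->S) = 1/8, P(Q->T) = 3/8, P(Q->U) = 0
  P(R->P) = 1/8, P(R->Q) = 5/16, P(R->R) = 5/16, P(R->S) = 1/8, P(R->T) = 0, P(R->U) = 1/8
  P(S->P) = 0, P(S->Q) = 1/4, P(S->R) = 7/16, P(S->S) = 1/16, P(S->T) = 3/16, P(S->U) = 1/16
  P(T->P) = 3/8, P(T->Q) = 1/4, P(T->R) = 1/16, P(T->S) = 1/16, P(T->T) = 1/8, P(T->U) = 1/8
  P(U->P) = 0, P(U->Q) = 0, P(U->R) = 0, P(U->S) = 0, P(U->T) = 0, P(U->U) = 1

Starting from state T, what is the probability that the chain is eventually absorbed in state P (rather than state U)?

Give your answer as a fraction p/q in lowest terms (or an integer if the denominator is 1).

Let a_i = P(absorbed in P | start in state i).
Boundary conditions: a_P = 1, a_U = 0.
For each transient state i, a_i = sum_j P(i->j) * a_j:
  a_Q = 1/16*a_P + 1/16*a_Q + 3/8*a_R + 1/8*a_S + 3/8*a_T + 0*a_U
  a_R = 1/8*a_P + 5/16*a_Q + 5/16*a_R + 1/8*a_S + 0*a_T + 1/8*a_U
  a_S = 0*a_P + 1/4*a_Q + 7/16*a_R + 1/16*a_S + 3/16*a_T + 1/16*a_U
  a_T = 3/8*a_P + 1/4*a_Q + 1/16*a_R + 1/16*a_S + 1/8*a_T + 1/8*a_U

Substituting a_P = 1 and a_U = 0, rearrange to (I - Q) a = r where r[i] = P(i -> P):
  [15/16, -3/8, -1/8, -3/8] . (a_Q, a_R, a_S, a_T) = 1/16
  [-5/16, 11/16, -1/8, 0] . (a_Q, a_R, a_S, a_T) = 1/8
  [-1/4, -7/16, 15/16, -3/16] . (a_Q, a_R, a_S, a_T) = 0
  [-1/4, -1/16, -1/16, 7/8] . (a_Q, a_R, a_S, a_T) = 3/8

Solving yields:
  a_Q = 11275/16997
  a_R = 10049/16997
  a_S = 10085/16997
  a_T = 11944/16997

Starting state is T, so the absorption probability is a_T = 11944/16997.

Answer: 11944/16997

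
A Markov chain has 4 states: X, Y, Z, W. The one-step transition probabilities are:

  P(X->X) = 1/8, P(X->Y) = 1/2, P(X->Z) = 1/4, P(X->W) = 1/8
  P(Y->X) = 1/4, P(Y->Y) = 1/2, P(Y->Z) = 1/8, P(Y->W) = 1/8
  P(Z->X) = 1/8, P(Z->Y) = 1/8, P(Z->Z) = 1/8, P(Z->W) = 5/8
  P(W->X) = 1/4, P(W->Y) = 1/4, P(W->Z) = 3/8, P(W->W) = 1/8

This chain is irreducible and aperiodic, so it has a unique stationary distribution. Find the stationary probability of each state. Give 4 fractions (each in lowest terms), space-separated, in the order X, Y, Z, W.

The stationary distribution satisfies pi = pi * P, i.e.:
  pi_X = 1/8*pi_X + 1/4*pi_Y + 1/8*pi_Z + 1/4*pi_W
  pi_Y = 1/2*pi_X + 1/2*pi_Y + 1/8*pi_Z + 1/4*pi_W
  pi_Z = 1/4*pi_X + 1/8*pi_Y + 1/8*pi_Z + 3/8*pi_W
  pi_W = 1/8*pi_X + 1/8*pi_Y + 5/8*pi_Z + 1/8*pi_W
with normalization: pi_X + pi_Y + pi_Z + pi_W = 1.

Using the first 3 balance equations plus normalization, the linear system A*pi = b is:
  [-7/8, 1/4, 1/8, 1/4] . pi = 0
  [1/2, -1/2, 1/8, 1/4] . pi = 0
  [1/4, 1/8, -7/8, 3/8] . pi = 0
  [1, 1, 1, 1] . pi = 1

Solving yields:
  pi_X = 51/256
  pi_Y = 187/512
  pi_Z = 53/256
  pi_W = 117/512

Verification (pi * P):
  51/256*1/8 + 187/512*1/4 + 53/256*1/8 + 117/512*1/4 = 51/256 = pi_X  (ok)
  51/256*1/2 + 187/512*1/2 + 53/256*1/8 + 117/512*1/4 = 187/512 = pi_Y  (ok)
  51/256*1/4 + 187/512*1/8 + 53/256*1/8 + 117/512*3/8 = 53/256 = pi_Z  (ok)
  51/256*1/8 + 187/512*1/8 + 53/256*5/8 + 117/512*1/8 = 117/512 = pi_W  (ok)

Answer: 51/256 187/512 53/256 117/512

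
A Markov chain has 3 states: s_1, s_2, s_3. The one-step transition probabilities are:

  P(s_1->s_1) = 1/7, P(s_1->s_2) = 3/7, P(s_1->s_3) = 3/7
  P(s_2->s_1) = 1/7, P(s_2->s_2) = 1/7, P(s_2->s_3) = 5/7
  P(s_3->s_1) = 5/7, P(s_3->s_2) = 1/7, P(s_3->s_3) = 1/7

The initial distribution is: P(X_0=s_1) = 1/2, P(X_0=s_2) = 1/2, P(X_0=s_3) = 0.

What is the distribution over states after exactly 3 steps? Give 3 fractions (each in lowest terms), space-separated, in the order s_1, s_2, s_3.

Answer: 117/343 95/343 131/343

Derivation:
Propagating the distribution step by step (d_{t+1} = d_t * P):
d_0 = (s_1=1/2, s_2=1/2, s_3=0)
  d_1[s_1] = 1/2*1/7 + 1/2*1/7 + 0*5/7 = 1/7
  d_1[s_2] = 1/2*3/7 + 1/2*1/7 + 0*1/7 = 2/7
  d_1[s_3] = 1/2*3/7 + 1/2*5/7 + 0*1/7 = 4/7
d_1 = (s_1=1/7, s_2=2/7, s_3=4/7)
  d_2[s_1] = 1/7*1/7 + 2/7*1/7 + 4/7*5/7 = 23/49
  d_2[s_2] = 1/7*3/7 + 2/7*1/7 + 4/7*1/7 = 9/49
  d_2[s_3] = 1/7*3/7 + 2/7*5/7 + 4/7*1/7 = 17/49
d_2 = (s_1=23/49, s_2=9/49, s_3=17/49)
  d_3[s_1] = 23/49*1/7 + 9/49*1/7 + 17/49*5/7 = 117/343
  d_3[s_2] = 23/49*3/7 + 9/49*1/7 + 17/49*1/7 = 95/343
  d_3[s_3] = 23/49*3/7 + 9/49*5/7 + 17/49*1/7 = 131/343
d_3 = (s_1=117/343, s_2=95/343, s_3=131/343)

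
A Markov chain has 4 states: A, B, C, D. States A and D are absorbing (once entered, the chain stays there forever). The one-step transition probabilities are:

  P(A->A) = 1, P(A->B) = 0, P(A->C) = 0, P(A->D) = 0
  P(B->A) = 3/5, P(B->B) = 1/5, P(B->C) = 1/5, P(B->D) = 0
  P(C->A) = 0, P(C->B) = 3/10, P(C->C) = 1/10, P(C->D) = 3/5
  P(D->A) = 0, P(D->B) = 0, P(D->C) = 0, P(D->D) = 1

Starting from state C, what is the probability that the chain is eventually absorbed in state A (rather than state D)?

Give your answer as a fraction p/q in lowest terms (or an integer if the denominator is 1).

Let a_i = P(absorbed in A | start in state i).
Boundary conditions: a_A = 1, a_D = 0.
For each transient state i, a_i = sum_j P(i->j) * a_j:
  a_B = 3/5*a_A + 1/5*a_B + 1/5*a_C + 0*a_D
  a_C = 0*a_A + 3/10*a_B + 1/10*a_C + 3/5*a_D

Substituting a_A = 1 and a_D = 0, rearrange to (I - Q) a = r where r[i] = P(i -> A):
  [4/5, -1/5] . (a_B, a_C) = 3/5
  [-3/10, 9/10] . (a_B, a_C) = 0

Solving yields:
  a_B = 9/11
  a_C = 3/11

Starting state is C, so the absorption probability is a_C = 3/11.

Answer: 3/11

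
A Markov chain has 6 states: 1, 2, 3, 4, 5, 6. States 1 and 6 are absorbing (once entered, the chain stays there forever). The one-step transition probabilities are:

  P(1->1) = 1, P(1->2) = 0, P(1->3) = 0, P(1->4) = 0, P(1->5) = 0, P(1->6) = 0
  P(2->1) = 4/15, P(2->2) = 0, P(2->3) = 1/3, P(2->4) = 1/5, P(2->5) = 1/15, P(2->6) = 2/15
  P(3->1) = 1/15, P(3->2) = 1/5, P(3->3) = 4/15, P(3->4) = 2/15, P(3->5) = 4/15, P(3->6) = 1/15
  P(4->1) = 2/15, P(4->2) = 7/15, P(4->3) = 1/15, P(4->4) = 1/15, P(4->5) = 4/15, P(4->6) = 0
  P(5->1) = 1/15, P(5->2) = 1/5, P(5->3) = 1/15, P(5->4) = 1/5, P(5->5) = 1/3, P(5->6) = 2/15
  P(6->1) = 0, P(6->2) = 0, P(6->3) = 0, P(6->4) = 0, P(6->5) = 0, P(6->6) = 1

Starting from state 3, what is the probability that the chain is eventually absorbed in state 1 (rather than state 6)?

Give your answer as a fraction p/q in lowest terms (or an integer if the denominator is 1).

Answer: 6997/12144

Derivation:
Let a_i = P(absorbed in 1 | start in state i).
Boundary conditions: a_1 = 1, a_6 = 0.
For each transient state i, a_i = sum_j P(i->j) * a_j:
  a_2 = 4/15*a_1 + 0*a_2 + 1/3*a_3 + 1/5*a_4 + 1/15*a_5 + 2/15*a_6
  a_3 = 1/15*a_1 + 1/5*a_2 + 4/15*a_3 + 2/15*a_4 + 4/15*a_5 + 1/15*a_6
  a_4 = 2/15*a_1 + 7/15*a_2 + 1/15*a_3 + 1/15*a_4 + 4/15*a_5 + 0*a_6
  a_5 = 1/15*a_1 + 1/5*a_2 + 1/15*a_3 + 1/5*a_4 + 1/3*a_5 + 2/15*a_6

Substituting a_1 = 1 and a_6 = 0, rearrange to (I - Q) a = r where r[i] = P(i -> 1):
  [1, -1/3, -1/5, -1/15] . (a_2, a_3, a_4, a_5) = 4/15
  [-1/5, 11/15, -2/15, -4/15] . (a_2, a_3, a_4, a_5) = 1/15
  [-7/15, -1/15, 14/15, -4/15] . (a_2, a_3, a_4, a_5) = 2/15
  [-1/5, -1/15, -1/5, 2/3] . (a_2, a_3, a_4, a_5) = 1/15

Solving yields:
  a_2 = 7589/12144
  a_3 = 6997/12144
  a_4 = 494/759
  a_5 = 3281/6072

Starting state is 3, so the absorption probability is a_3 = 6997/12144.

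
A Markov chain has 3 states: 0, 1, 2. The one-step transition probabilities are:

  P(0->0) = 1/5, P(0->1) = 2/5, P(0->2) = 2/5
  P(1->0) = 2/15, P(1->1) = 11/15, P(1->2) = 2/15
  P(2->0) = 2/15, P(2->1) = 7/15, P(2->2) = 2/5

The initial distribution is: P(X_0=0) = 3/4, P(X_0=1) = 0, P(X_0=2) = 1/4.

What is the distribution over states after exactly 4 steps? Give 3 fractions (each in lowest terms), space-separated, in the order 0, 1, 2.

Answer: 28931/202500 125389/202500 803/3375

Derivation:
Propagating the distribution step by step (d_{t+1} = d_t * P):
d_0 = (0=3/4, 1=0, 2=1/4)
  d_1[0] = 3/4*1/5 + 0*2/15 + 1/4*2/15 = 11/60
  d_1[1] = 3/4*2/5 + 0*11/15 + 1/4*7/15 = 5/12
  d_1[2] = 3/4*2/5 + 0*2/15 + 1/4*2/5 = 2/5
d_1 = (0=11/60, 1=5/12, 2=2/5)
  d_2[0] = 11/60*1/5 + 5/12*2/15 + 2/5*2/15 = 131/900
  d_2[1] = 11/60*2/5 + 5/12*11/15 + 2/5*7/15 = 509/900
  d_2[2] = 11/60*2/5 + 5/12*2/15 + 2/5*2/5 = 13/45
d_2 = (0=131/900, 1=509/900, 2=13/45)
  d_3[0] = 131/900*1/5 + 509/900*2/15 + 13/45*2/15 = 1931/13500
  d_3[1] = 131/900*2/5 + 509/900*11/15 + 13/45*7/15 = 547/900
  d_3[2] = 131/900*2/5 + 509/900*2/15 + 13/45*2/5 = 841/3375
d_3 = (0=1931/13500, 1=547/900, 2=841/3375)
  d_4[0] = 1931/13500*1/5 + 547/900*2/15 + 841/3375*2/15 = 28931/202500
  d_4[1] = 1931/13500*2/5 + 547/900*11/15 + 841/3375*7/15 = 125389/202500
  d_4[2] = 1931/13500*2/5 + 547/900*2/15 + 841/3375*2/5 = 803/3375
d_4 = (0=28931/202500, 1=125389/202500, 2=803/3375)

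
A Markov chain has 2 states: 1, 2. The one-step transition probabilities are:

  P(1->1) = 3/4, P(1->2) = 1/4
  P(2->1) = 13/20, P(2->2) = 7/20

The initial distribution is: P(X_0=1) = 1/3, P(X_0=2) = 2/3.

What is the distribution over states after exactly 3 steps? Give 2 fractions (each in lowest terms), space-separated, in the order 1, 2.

Propagating the distribution step by step (d_{t+1} = d_t * P):
d_0 = (1=1/3, 2=2/3)
  d_1[1] = 1/3*3/4 + 2/3*13/20 = 41/60
  d_1[2] = 1/3*1/4 + 2/3*7/20 = 19/60
d_1 = (1=41/60, 2=19/60)
  d_2[1] = 41/60*3/4 + 19/60*13/20 = 431/600
  d_2[2] = 41/60*1/4 + 19/60*7/20 = 169/600
d_2 = (1=431/600, 2=169/600)
  d_3[1] = 431/600*3/4 + 169/600*13/20 = 4331/6000
  d_3[2] = 431/600*1/4 + 169/600*7/20 = 1669/6000
d_3 = (1=4331/6000, 2=1669/6000)

Answer: 4331/6000 1669/6000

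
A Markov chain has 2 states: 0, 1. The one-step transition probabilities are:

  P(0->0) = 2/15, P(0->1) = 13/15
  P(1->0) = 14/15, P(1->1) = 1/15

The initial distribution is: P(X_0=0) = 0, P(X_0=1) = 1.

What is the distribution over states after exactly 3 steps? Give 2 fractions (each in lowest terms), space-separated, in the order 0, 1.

Propagating the distribution step by step (d_{t+1} = d_t * P):
d_0 = (0=0, 1=1)
  d_1[0] = 0*2/15 + 1*14/15 = 14/15
  d_1[1] = 0*13/15 + 1*1/15 = 1/15
d_1 = (0=14/15, 1=1/15)
  d_2[0] = 14/15*2/15 + 1/15*14/15 = 14/75
  d_2[1] = 14/15*13/15 + 1/15*1/15 = 61/75
d_2 = (0=14/75, 1=61/75)
  d_3[0] = 14/75*2/15 + 61/75*14/15 = 98/125
  d_3[1] = 14/75*13/15 + 61/75*1/15 = 27/125
d_3 = (0=98/125, 1=27/125)

Answer: 98/125 27/125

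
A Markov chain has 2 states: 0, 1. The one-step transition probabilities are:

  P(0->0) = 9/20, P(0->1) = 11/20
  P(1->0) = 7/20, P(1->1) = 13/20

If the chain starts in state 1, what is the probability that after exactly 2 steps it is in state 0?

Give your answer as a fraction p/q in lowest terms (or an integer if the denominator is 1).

Answer: 77/200

Derivation:
Computing P^2 by repeated multiplication:
P^1 =
  0: [9/20, 11/20]
  1: [7/20, 13/20]
P^2 =
  0: [79/200, 121/200]
  1: [77/200, 123/200]

(P^2)[1 -> 0] = 77/200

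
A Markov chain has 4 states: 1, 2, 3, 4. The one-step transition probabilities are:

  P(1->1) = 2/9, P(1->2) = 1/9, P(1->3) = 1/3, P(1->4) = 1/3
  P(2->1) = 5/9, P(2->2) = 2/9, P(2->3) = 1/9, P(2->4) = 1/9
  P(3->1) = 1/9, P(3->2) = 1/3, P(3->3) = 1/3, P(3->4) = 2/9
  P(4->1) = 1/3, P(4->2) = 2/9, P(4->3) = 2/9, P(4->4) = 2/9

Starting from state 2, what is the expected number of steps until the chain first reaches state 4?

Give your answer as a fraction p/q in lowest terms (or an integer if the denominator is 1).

Let h_i = expected steps to first reach 4 from state i.
Boundary: h_4 = 0.
First-step equations for the other states:
  h_1 = 1 + 2/9*h_1 + 1/9*h_2 + 1/3*h_3 + 1/3*h_4
  h_2 = 1 + 5/9*h_1 + 2/9*h_2 + 1/9*h_3 + 1/9*h_4
  h_3 = 1 + 1/9*h_1 + 1/3*h_2 + 1/3*h_3 + 2/9*h_4

Substituting h_4 = 0 and rearranging gives the linear system (I - Q) h = 1:
  [7/9, -1/9, -1/3] . (h_1, h_2, h_3) = 1
  [-5/9, 7/9, -1/9] . (h_1, h_2, h_3) = 1
  [-1/9, -1/3, 2/3] . (h_1, h_2, h_3) = 1

Solving yields:
  h_1 = 171/44
  h_2 = 207/44
  h_3 = 9/2

Starting state is 2, so the expected hitting time is h_2 = 207/44.

Answer: 207/44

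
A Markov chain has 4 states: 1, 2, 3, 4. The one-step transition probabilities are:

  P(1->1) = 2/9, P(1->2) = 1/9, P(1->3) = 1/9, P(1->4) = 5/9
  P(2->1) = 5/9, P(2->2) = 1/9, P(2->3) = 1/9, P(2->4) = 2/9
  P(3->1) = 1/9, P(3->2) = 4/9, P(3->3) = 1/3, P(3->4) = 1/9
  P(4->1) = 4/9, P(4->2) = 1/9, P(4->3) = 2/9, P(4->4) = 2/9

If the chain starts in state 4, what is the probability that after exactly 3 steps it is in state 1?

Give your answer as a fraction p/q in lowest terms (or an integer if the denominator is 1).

Answer: 248/729

Derivation:
Computing P^3 by repeated multiplication:
P^1 =
  1: [2/9, 1/9, 1/9, 5/9]
  2: [5/9, 1/9, 1/9, 2/9]
  3: [1/9, 4/9, 1/3, 1/9]
  4: [4/9, 1/9, 2/9, 2/9]
P^2 =
  1: [10/27, 4/27, 16/81, 23/81]
  2: [8/27, 4/27, 13/81, 32/81]
  3: [29/81, 2/9, 16/81, 2/9]
  4: [23/81, 5/27, 5/27, 28/81]
P^3 =
  1: [76/243, 43/243, 136/729, 236/729]
  2: [83/243, 40/243, 139/729, 221/729]
  3: [236/729, 43/243, 131/729, 233/729]
  4: [248/729, 14/81, 139/729, 8/27]

(P^3)[4 -> 1] = 248/729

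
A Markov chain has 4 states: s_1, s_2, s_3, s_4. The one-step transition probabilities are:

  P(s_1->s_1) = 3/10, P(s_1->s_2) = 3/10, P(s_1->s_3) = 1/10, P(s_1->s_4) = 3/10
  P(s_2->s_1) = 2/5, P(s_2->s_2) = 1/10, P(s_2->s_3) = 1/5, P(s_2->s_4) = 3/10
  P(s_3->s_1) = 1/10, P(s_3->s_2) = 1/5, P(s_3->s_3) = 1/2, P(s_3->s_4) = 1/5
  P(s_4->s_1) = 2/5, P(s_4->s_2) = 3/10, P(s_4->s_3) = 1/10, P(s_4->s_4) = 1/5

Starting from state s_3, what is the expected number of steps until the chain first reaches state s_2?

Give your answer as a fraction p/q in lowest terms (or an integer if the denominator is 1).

Answer: 70/17

Derivation:
Let h_i = expected steps to first reach s_2 from state i.
Boundary: h_s_2 = 0.
First-step equations for the other states:
  h_s_1 = 1 + 3/10*h_s_1 + 3/10*h_s_2 + 1/10*h_s_3 + 3/10*h_s_4
  h_s_3 = 1 + 1/10*h_s_1 + 1/5*h_s_2 + 1/2*h_s_3 + 1/5*h_s_4
  h_s_4 = 1 + 2/5*h_s_1 + 3/10*h_s_2 + 1/10*h_s_3 + 1/5*h_s_4

Substituting h_s_2 = 0 and rearranging gives the linear system (I - Q) h = 1:
  [7/10, -1/10, -3/10] . (h_s_1, h_s_3, h_s_4) = 1
  [-1/10, 1/2, -1/5] . (h_s_1, h_s_3, h_s_4) = 1
  [-2/5, -1/10, 4/5] . (h_s_1, h_s_3, h_s_4) = 1

Solving yields:
  h_s_1 = 60/17
  h_s_3 = 70/17
  h_s_4 = 60/17

Starting state is s_3, so the expected hitting time is h_s_3 = 70/17.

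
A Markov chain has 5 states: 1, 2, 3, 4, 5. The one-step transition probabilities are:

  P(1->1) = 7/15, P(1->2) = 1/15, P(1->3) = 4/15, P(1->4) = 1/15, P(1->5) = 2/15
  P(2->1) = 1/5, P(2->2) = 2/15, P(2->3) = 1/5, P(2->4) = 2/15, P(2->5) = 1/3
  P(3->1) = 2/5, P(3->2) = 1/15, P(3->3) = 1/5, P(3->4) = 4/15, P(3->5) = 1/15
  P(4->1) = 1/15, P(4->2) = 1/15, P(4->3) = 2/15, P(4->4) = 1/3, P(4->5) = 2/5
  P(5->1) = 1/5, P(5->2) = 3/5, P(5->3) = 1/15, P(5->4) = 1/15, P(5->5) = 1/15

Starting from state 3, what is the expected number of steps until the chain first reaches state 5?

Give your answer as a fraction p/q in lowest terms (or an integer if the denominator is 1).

Answer: 12670/2229

Derivation:
Let h_i = expected steps to first reach 5 from state i.
Boundary: h_5 = 0.
First-step equations for the other states:
  h_1 = 1 + 7/15*h_1 + 1/15*h_2 + 4/15*h_3 + 1/15*h_4 + 2/15*h_5
  h_2 = 1 + 1/5*h_1 + 2/15*h_2 + 1/5*h_3 + 2/15*h_4 + 1/3*h_5
  h_3 = 1 + 2/5*h_1 + 1/15*h_2 + 1/5*h_3 + 4/15*h_4 + 1/15*h_5
  h_4 = 1 + 1/15*h_1 + 1/15*h_2 + 2/15*h_3 + 1/3*h_4 + 2/5*h_5

Substituting h_5 = 0 and rearranging gives the linear system (I - Q) h = 1:
  [8/15, -1/15, -4/15, -1/15] . (h_1, h_2, h_3, h_4) = 1
  [-1/5, 13/15, -1/5, -2/15] . (h_1, h_2, h_3, h_4) = 1
  [-2/5, -1/15, 4/5, -4/15] . (h_1, h_2, h_3, h_4) = 1
  [-1/15, -1/15, -2/15, 2/3] . (h_1, h_2, h_3, h_4) = 1

Solving yields:
  h_1 = 12740/2229
  h_2 = 9685/2229
  h_3 = 12670/2229
  h_4 = 8120/2229

Starting state is 3, so the expected hitting time is h_3 = 12670/2229.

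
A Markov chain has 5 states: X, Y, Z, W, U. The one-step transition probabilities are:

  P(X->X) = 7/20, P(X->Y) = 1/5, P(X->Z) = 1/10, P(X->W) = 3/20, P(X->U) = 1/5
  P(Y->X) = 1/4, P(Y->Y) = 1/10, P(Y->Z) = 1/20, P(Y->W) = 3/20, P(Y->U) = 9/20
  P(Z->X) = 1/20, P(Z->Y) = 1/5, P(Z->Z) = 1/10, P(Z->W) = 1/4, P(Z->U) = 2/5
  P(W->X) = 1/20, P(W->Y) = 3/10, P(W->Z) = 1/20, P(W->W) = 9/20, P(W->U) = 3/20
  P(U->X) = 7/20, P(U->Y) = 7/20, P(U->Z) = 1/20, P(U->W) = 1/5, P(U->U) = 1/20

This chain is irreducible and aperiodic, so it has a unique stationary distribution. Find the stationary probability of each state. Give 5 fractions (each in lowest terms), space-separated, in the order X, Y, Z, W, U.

The stationary distribution satisfies pi = pi * P, i.e.:
  pi_X = 7/20*pi_X + 1/4*pi_Y + 1/20*pi_Z + 1/20*pi_W + 7/20*pi_U
  pi_Y = 1/5*pi_X + 1/10*pi_Y + 1/5*pi_Z + 3/10*pi_W + 7/20*pi_U
  pi_Z = 1/10*pi_X + 1/20*pi_Y + 1/10*pi_Z + 1/20*pi_W + 1/20*pi_U
  pi_W = 3/20*pi_X + 3/20*pi_Y + 1/4*pi_Z + 9/20*pi_W + 1/5*pi_U
  pi_U = 1/5*pi_X + 9/20*pi_Y + 2/5*pi_Z + 3/20*pi_W + 1/20*pi_U
with normalization: pi_X + pi_Y + pi_Z + pi_W + pi_U = 1.

Using the first 4 balance equations plus normalization, the linear system A*pi = b is:
  [-13/20, 1/4, 1/20, 1/20, 7/20] . pi = 0
  [1/5, -9/10, 1/5, 3/10, 7/20] . pi = 0
  [1/10, 1/20, -9/10, 1/20, 1/20] . pi = 0
  [3/20, 3/20, 1/4, -11/20, 1/5] . pi = 0
  [1, 1, 1, 1, 1] . pi = 1

Solving yields:
  pi_X = 16491/70130
  pi_Y = 8219/35065
  pi_Z = 4559/70130
  pi_W = 1681/7013
  pi_U = 7916/35065

Verification (pi * P):
  16491/70130*7/20 + 8219/35065*1/4 + 4559/70130*1/20 + 1681/7013*1/20 + 7916/35065*7/20 = 16491/70130 = pi_X  (ok)
  16491/70130*1/5 + 8219/35065*1/10 + 4559/70130*1/5 + 1681/7013*3/10 + 7916/35065*7/20 = 8219/35065 = pi_Y  (ok)
  16491/70130*1/10 + 8219/35065*1/20 + 4559/70130*1/10 + 1681/7013*1/20 + 7916/35065*1/20 = 4559/70130 = pi_Z  (ok)
  16491/70130*3/20 + 8219/35065*3/20 + 4559/70130*1/4 + 1681/7013*9/20 + 7916/35065*1/5 = 1681/7013 = pi_W  (ok)
  16491/70130*1/5 + 8219/35065*9/20 + 4559/70130*2/5 + 1681/7013*3/20 + 7916/35065*1/20 = 7916/35065 = pi_U  (ok)

Answer: 16491/70130 8219/35065 4559/70130 1681/7013 7916/35065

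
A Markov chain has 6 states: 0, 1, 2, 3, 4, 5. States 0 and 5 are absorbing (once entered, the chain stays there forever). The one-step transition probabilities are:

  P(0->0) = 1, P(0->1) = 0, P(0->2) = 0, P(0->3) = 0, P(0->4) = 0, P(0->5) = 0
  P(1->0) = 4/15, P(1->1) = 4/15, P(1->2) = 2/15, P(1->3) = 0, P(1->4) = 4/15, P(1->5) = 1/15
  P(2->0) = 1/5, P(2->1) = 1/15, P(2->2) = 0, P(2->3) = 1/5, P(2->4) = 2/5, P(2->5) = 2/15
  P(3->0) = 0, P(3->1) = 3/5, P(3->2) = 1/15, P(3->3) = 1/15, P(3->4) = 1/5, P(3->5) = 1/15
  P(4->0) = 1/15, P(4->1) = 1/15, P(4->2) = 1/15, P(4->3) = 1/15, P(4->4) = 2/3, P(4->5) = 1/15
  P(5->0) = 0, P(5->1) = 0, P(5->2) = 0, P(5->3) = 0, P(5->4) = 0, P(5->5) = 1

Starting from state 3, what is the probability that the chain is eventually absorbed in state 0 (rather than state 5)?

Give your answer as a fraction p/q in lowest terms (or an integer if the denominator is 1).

Let a_i = P(absorbed in 0 | start in state i).
Boundary conditions: a_0 = 1, a_5 = 0.
For each transient state i, a_i = sum_j P(i->j) * a_j:
  a_1 = 4/15*a_0 + 4/15*a_1 + 2/15*a_2 + 0*a_3 + 4/15*a_4 + 1/15*a_5
  a_2 = 1/5*a_0 + 1/15*a_1 + 0*a_2 + 1/5*a_3 + 2/5*a_4 + 2/15*a_5
  a_3 = 0*a_0 + 3/5*a_1 + 1/15*a_2 + 1/15*a_3 + 1/5*a_4 + 1/15*a_5
  a_4 = 1/15*a_0 + 1/15*a_1 + 1/15*a_2 + 1/15*a_3 + 2/3*a_4 + 1/15*a_5

Substituting a_0 = 1 and a_5 = 0, rearrange to (I - Q) a = r where r[i] = P(i -> 0):
  [11/15, -2/15, 0, -4/15] . (a_1, a_2, a_3, a_4) = 4/15
  [-1/15, 1, -1/5, -2/5] . (a_1, a_2, a_3, a_4) = 1/5
  [-3/5, -1/15, 14/15, -1/5] . (a_1, a_2, a_3, a_4) = 0
  [-1/15, -1/15, -1/15, 1/3] . (a_1, a_2, a_3, a_4) = 1/15

Solving yields:
  a_1 = 5160/7567
  a_2 = 4518/7567
  a_3 = 4575/7567
  a_4 = 4364/7567

Starting state is 3, so the absorption probability is a_3 = 4575/7567.

Answer: 4575/7567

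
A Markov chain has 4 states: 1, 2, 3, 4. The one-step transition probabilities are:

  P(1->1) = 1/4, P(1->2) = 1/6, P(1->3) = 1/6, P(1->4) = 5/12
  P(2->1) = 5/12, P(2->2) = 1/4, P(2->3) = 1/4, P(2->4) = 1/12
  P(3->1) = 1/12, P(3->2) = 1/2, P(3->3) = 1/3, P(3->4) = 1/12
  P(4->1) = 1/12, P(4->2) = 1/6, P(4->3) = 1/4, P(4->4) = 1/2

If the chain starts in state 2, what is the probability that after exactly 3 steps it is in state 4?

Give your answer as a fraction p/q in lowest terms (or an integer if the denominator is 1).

Computing P^3 by repeated multiplication:
P^1 =
  1: [1/4, 1/6, 1/6, 5/12]
  2: [5/12, 1/4, 1/4, 1/12]
  3: [1/12, 1/2, 1/3, 1/12]
  4: [1/12, 1/6, 1/4, 1/2]
P^2 =
  1: [13/72, 17/72, 35/144, 49/144]
  2: [17/72, 13/48, 17/72, 37/144]
  3: [19/72, 23/72, 13/48, 7/48]
  4: [11/72, 19/72, 19/72, 23/72]
P^3 =
  1: [83/432, 77/288, 49/192, 493/1728]
  2: [23/108, 463/1728, 1/4, 155/576]
  3: [101/432, 245/864, 433/1728, 401/1728]
  4: [85/432, 239/864, 7/27, 77/288]

(P^3)[2 -> 4] = 155/576

Answer: 155/576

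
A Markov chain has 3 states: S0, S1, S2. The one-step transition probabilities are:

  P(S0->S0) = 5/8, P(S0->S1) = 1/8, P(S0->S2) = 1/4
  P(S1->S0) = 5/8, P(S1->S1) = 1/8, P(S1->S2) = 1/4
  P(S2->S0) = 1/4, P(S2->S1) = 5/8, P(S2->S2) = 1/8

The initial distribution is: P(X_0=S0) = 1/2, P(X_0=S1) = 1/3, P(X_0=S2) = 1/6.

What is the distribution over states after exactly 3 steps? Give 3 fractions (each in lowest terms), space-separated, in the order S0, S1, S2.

Answer: 555/1024 181/768 683/3072

Derivation:
Propagating the distribution step by step (d_{t+1} = d_t * P):
d_0 = (S0=1/2, S1=1/3, S2=1/6)
  d_1[S0] = 1/2*5/8 + 1/3*5/8 + 1/6*1/4 = 9/16
  d_1[S1] = 1/2*1/8 + 1/3*1/8 + 1/6*5/8 = 5/24
  d_1[S2] = 1/2*1/4 + 1/3*1/4 + 1/6*1/8 = 11/48
d_1 = (S0=9/16, S1=5/24, S2=11/48)
  d_2[S0] = 9/16*5/8 + 5/24*5/8 + 11/48*1/4 = 69/128
  d_2[S1] = 9/16*1/8 + 5/24*1/8 + 11/48*5/8 = 23/96
  d_2[S2] = 9/16*1/4 + 5/24*1/4 + 11/48*1/8 = 85/384
d_2 = (S0=69/128, S1=23/96, S2=85/384)
  d_3[S0] = 69/128*5/8 + 23/96*5/8 + 85/384*1/4 = 555/1024
  d_3[S1] = 69/128*1/8 + 23/96*1/8 + 85/384*5/8 = 181/768
  d_3[S2] = 69/128*1/4 + 23/96*1/4 + 85/384*1/8 = 683/3072
d_3 = (S0=555/1024, S1=181/768, S2=683/3072)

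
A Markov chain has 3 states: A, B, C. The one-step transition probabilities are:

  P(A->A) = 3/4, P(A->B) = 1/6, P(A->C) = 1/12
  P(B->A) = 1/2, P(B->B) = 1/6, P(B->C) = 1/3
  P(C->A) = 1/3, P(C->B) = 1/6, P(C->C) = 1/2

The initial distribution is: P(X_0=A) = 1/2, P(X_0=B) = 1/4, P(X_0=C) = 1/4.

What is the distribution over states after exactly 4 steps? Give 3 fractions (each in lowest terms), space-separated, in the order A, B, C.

Answer: 4261/6912 1/6 1499/6912

Derivation:
Propagating the distribution step by step (d_{t+1} = d_t * P):
d_0 = (A=1/2, B=1/4, C=1/4)
  d_1[A] = 1/2*3/4 + 1/4*1/2 + 1/4*1/3 = 7/12
  d_1[B] = 1/2*1/6 + 1/4*1/6 + 1/4*1/6 = 1/6
  d_1[C] = 1/2*1/12 + 1/4*1/3 + 1/4*1/2 = 1/4
d_1 = (A=7/12, B=1/6, C=1/4)
  d_2[A] = 7/12*3/4 + 1/6*1/2 + 1/4*1/3 = 29/48
  d_2[B] = 7/12*1/6 + 1/6*1/6 + 1/4*1/6 = 1/6
  d_2[C] = 7/12*1/12 + 1/6*1/3 + 1/4*1/2 = 11/48
d_2 = (A=29/48, B=1/6, C=11/48)
  d_3[A] = 29/48*3/4 + 1/6*1/2 + 11/48*1/3 = 353/576
  d_3[B] = 29/48*1/6 + 1/6*1/6 + 11/48*1/6 = 1/6
  d_3[C] = 29/48*1/12 + 1/6*1/3 + 11/48*1/2 = 127/576
d_3 = (A=353/576, B=1/6, C=127/576)
  d_4[A] = 353/576*3/4 + 1/6*1/2 + 127/576*1/3 = 4261/6912
  d_4[B] = 353/576*1/6 + 1/6*1/6 + 127/576*1/6 = 1/6
  d_4[C] = 353/576*1/12 + 1/6*1/3 + 127/576*1/2 = 1499/6912
d_4 = (A=4261/6912, B=1/6, C=1499/6912)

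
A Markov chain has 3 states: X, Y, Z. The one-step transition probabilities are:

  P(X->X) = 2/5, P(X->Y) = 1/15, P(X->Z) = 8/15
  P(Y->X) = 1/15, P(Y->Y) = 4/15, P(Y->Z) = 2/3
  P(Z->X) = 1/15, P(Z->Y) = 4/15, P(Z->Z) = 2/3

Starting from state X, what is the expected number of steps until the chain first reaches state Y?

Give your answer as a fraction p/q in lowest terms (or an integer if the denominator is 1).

Let h_i = expected steps to first reach Y from state i.
Boundary: h_Y = 0.
First-step equations for the other states:
  h_X = 1 + 2/5*h_X + 1/15*h_Y + 8/15*h_Z
  h_Z = 1 + 1/15*h_X + 4/15*h_Y + 2/3*h_Z

Substituting h_Y = 0 and rearranging gives the linear system (I - Q) h = 1:
  [3/5, -8/15] . (h_X, h_Z) = 1
  [-1/15, 1/3] . (h_X, h_Z) = 1

Solving yields:
  h_X = 195/37
  h_Z = 150/37

Starting state is X, so the expected hitting time is h_X = 195/37.

Answer: 195/37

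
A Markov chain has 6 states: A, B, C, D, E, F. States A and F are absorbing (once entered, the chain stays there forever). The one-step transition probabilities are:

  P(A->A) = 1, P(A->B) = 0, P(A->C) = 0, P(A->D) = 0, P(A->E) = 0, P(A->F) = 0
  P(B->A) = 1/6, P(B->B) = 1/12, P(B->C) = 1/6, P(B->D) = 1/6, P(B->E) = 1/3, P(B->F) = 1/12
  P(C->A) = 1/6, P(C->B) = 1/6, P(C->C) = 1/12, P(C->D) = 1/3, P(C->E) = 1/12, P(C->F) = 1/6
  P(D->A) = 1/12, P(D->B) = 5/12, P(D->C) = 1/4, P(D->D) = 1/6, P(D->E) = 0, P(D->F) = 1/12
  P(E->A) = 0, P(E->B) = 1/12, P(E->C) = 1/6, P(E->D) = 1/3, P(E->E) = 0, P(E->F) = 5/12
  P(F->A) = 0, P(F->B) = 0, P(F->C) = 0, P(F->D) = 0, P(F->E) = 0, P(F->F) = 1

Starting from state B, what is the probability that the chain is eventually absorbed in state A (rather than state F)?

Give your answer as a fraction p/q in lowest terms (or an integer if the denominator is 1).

Answer: 170/383

Derivation:
Let a_i = P(absorbed in A | start in state i).
Boundary conditions: a_A = 1, a_F = 0.
For each transient state i, a_i = sum_j P(i->j) * a_j:
  a_B = 1/6*a_A + 1/12*a_B + 1/6*a_C + 1/6*a_D + 1/3*a_E + 1/12*a_F
  a_C = 1/6*a_A + 1/6*a_B + 1/12*a_C + 1/3*a_D + 1/12*a_E + 1/6*a_F
  a_D = 1/12*a_A + 5/12*a_B + 1/4*a_C + 1/6*a_D + 0*a_E + 1/12*a_F
  a_E = 0*a_A + 1/12*a_B + 1/6*a_C + 1/3*a_D + 0*a_E + 5/12*a_F

Substituting a_A = 1 and a_F = 0, rearrange to (I - Q) a = r where r[i] = P(i -> A):
  [11/12, -1/6, -1/6, -1/3] . (a_B, a_C, a_D, a_E) = 1/6
  [-1/6, 11/12, -1/3, -1/12] . (a_B, a_C, a_D, a_E) = 1/6
  [-5/12, -1/4, 5/6, 0] . (a_B, a_C, a_D, a_E) = 1/12
  [-1/12, -1/6, -1/3, 1] . (a_B, a_C, a_D, a_E) = 0

Solving yields:
  a_B = 170/383
  a_C = 1909/4213
  a_D = 1929/4213
  a_E = 1117/4213

Starting state is B, so the absorption probability is a_B = 170/383.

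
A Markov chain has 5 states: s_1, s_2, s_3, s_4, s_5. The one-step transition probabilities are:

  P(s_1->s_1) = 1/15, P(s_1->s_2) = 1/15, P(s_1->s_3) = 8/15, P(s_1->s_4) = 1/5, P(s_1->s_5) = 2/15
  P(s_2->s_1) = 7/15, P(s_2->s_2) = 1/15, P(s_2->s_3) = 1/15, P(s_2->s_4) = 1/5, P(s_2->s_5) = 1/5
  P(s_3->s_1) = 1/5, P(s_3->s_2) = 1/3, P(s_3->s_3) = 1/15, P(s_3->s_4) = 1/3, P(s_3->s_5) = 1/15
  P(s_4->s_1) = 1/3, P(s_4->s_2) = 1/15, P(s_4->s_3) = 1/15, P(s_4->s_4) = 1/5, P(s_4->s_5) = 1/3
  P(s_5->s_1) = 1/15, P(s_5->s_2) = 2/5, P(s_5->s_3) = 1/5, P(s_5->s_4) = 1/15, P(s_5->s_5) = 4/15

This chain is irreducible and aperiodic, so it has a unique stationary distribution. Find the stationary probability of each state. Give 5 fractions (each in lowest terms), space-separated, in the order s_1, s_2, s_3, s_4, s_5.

The stationary distribution satisfies pi = pi * P, i.e.:
  pi_s_1 = 1/15*pi_s_1 + 7/15*pi_s_2 + 1/5*pi_s_3 + 1/3*pi_s_4 + 1/15*pi_s_5
  pi_s_2 = 1/15*pi_s_1 + 1/15*pi_s_2 + 1/3*pi_s_3 + 1/15*pi_s_4 + 2/5*pi_s_5
  pi_s_3 = 8/15*pi_s_1 + 1/15*pi_s_2 + 1/15*pi_s_3 + 1/15*pi_s_4 + 1/5*pi_s_5
  pi_s_4 = 1/5*pi_s_1 + 1/5*pi_s_2 + 1/3*pi_s_3 + 1/5*pi_s_4 + 1/15*pi_s_5
  pi_s_5 = 2/15*pi_s_1 + 1/5*pi_s_2 + 1/15*pi_s_3 + 1/3*pi_s_4 + 4/15*pi_s_5
with normalization: pi_s_1 + pi_s_2 + pi_s_3 + pi_s_4 + pi_s_5 = 1.

Using the first 4 balance equations plus normalization, the linear system A*pi = b is:
  [-14/15, 7/15, 1/5, 1/3, 1/15] . pi = 0
  [1/15, -14/15, 1/3, 1/15, 2/5] . pi = 0
  [8/15, 1/15, -14/15, 1/15, 1/5] . pi = 0
  [1/5, 1/5, 1/3, -4/5, 1/15] . pi = 0
  [1, 1, 1, 1, 1] . pi = 1

Solving yields:
  pi_s_1 = 1993/9054
  pi_s_2 = 3355/18108
  pi_s_3 = 887/4527
  pi_s_4 = 1807/9054
  pi_s_5 = 3605/18108

Verification (pi * P):
  1993/9054*1/15 + 3355/18108*7/15 + 887/4527*1/5 + 1807/9054*1/3 + 3605/18108*1/15 = 1993/9054 = pi_s_1  (ok)
  1993/9054*1/15 + 3355/18108*1/15 + 887/4527*1/3 + 1807/9054*1/15 + 3605/18108*2/5 = 3355/18108 = pi_s_2  (ok)
  1993/9054*8/15 + 3355/18108*1/15 + 887/4527*1/15 + 1807/9054*1/15 + 3605/18108*1/5 = 887/4527 = pi_s_3  (ok)
  1993/9054*1/5 + 3355/18108*1/5 + 887/4527*1/3 + 1807/9054*1/5 + 3605/18108*1/15 = 1807/9054 = pi_s_4  (ok)
  1993/9054*2/15 + 3355/18108*1/5 + 887/4527*1/15 + 1807/9054*1/3 + 3605/18108*4/15 = 3605/18108 = pi_s_5  (ok)

Answer: 1993/9054 3355/18108 887/4527 1807/9054 3605/18108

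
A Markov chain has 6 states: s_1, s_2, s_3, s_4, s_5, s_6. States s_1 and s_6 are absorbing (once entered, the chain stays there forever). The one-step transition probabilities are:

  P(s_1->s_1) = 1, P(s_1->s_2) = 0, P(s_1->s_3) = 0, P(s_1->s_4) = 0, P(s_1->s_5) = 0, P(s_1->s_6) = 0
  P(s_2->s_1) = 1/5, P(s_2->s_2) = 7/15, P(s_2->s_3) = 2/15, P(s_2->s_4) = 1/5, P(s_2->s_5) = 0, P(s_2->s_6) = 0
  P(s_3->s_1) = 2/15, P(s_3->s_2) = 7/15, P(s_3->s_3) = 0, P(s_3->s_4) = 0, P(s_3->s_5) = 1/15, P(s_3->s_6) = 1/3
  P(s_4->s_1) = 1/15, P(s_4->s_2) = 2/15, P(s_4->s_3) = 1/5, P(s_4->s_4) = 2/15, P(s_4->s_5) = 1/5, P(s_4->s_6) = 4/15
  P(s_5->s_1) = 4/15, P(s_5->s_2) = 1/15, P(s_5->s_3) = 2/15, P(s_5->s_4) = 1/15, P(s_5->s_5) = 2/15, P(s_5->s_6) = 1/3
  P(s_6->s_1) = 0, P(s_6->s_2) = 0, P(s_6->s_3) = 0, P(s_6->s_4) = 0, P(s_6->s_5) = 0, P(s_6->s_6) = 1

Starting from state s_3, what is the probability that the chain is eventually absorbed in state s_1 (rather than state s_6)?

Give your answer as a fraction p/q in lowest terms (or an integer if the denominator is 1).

Answer: 6941/15087

Derivation:
Let a_i = P(absorbed in s_1 | start in state i).
Boundary conditions: a_s_1 = 1, a_s_6 = 0.
For each transient state i, a_i = sum_j P(i->j) * a_j:
  a_s_2 = 1/5*a_s_1 + 7/15*a_s_2 + 2/15*a_s_3 + 1/5*a_s_4 + 0*a_s_5 + 0*a_s_6
  a_s_3 = 2/15*a_s_1 + 7/15*a_s_2 + 0*a_s_3 + 0*a_s_4 + 1/15*a_s_5 + 1/3*a_s_6
  a_s_4 = 1/15*a_s_1 + 2/15*a_s_2 + 1/5*a_s_3 + 2/15*a_s_4 + 1/5*a_s_5 + 4/15*a_s_6
  a_s_5 = 4/15*a_s_1 + 1/15*a_s_2 + 2/15*a_s_3 + 1/15*a_s_4 + 2/15*a_s_5 + 1/3*a_s_6

Substituting a_s_1 = 1 and a_s_6 = 0, rearrange to (I - Q) a = r where r[i] = P(i -> s_1):
  [8/15, -2/15, -1/5, 0] . (a_s_2, a_s_3, a_s_4, a_s_5) = 1/5
  [-7/15, 1, 0, -1/15] . (a_s_2, a_s_3, a_s_4, a_s_5) = 2/15
  [-2/15, -1/5, 13/15, -1/5] . (a_s_2, a_s_3, a_s_4, a_s_5) = 1/15
  [-1/15, -2/15, -1/15, 13/15] . (a_s_2, a_s_3, a_s_4, a_s_5) = 4/15

Solving yields:
  a_s_2 = 9578/15087
  a_s_3 = 6941/15087
  a_s_4 = 5827/15087
  a_s_5 = 6895/15087

Starting state is s_3, so the absorption probability is a_s_3 = 6941/15087.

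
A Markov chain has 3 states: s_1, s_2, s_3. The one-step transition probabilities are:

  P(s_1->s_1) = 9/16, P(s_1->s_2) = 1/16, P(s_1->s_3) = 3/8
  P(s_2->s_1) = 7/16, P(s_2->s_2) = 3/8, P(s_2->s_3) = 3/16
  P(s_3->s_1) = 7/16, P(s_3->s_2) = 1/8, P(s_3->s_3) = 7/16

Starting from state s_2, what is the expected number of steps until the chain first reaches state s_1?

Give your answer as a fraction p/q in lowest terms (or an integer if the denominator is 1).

Answer: 16/7

Derivation:
Let h_i = expected steps to first reach s_1 from state i.
Boundary: h_s_1 = 0.
First-step equations for the other states:
  h_s_2 = 1 + 7/16*h_s_1 + 3/8*h_s_2 + 3/16*h_s_3
  h_s_3 = 1 + 7/16*h_s_1 + 1/8*h_s_2 + 7/16*h_s_3

Substituting h_s_1 = 0 and rearranging gives the linear system (I - Q) h = 1:
  [5/8, -3/16] . (h_s_2, h_s_3) = 1
  [-1/8, 9/16] . (h_s_2, h_s_3) = 1

Solving yields:
  h_s_2 = 16/7
  h_s_3 = 16/7

Starting state is s_2, so the expected hitting time is h_s_2 = 16/7.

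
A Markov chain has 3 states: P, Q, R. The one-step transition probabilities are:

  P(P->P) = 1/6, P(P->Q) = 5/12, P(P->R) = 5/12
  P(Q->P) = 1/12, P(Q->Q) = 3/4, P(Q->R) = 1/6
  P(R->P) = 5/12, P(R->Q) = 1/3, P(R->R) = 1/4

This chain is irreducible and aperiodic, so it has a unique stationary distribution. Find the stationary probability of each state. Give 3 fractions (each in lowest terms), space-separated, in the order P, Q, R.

The stationary distribution satisfies pi = pi * P, i.e.:
  pi_P = 1/6*pi_P + 1/12*pi_Q + 5/12*pi_R
  pi_Q = 5/12*pi_P + 3/4*pi_Q + 1/3*pi_R
  pi_R = 5/12*pi_P + 1/6*pi_Q + 1/4*pi_R
with normalization: pi_P + pi_Q + pi_R = 1.

Using the first 2 balance equations plus normalization, the linear system A*pi = b is:
  [-5/6, 1/12, 5/12] . pi = 0
  [5/12, -1/4, 1/3] . pi = 0
  [1, 1, 1] . pi = 1

Solving yields:
  pi_P = 19/109
  pi_Q = 65/109
  pi_R = 25/109

Verification (pi * P):
  19/109*1/6 + 65/109*1/12 + 25/109*5/12 = 19/109 = pi_P  (ok)
  19/109*5/12 + 65/109*3/4 + 25/109*1/3 = 65/109 = pi_Q  (ok)
  19/109*5/12 + 65/109*1/6 + 25/109*1/4 = 25/109 = pi_R  (ok)

Answer: 19/109 65/109 25/109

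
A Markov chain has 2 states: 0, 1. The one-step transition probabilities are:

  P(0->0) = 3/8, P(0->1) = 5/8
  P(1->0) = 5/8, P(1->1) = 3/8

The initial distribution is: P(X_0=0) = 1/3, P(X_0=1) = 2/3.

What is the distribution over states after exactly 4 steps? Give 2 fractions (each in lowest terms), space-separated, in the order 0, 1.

Propagating the distribution step by step (d_{t+1} = d_t * P):
d_0 = (0=1/3, 1=2/3)
  d_1[0] = 1/3*3/8 + 2/3*5/8 = 13/24
  d_1[1] = 1/3*5/8 + 2/3*3/8 = 11/24
d_1 = (0=13/24, 1=11/24)
  d_2[0] = 13/24*3/8 + 11/24*5/8 = 47/96
  d_2[1] = 13/24*5/8 + 11/24*3/8 = 49/96
d_2 = (0=47/96, 1=49/96)
  d_3[0] = 47/96*3/8 + 49/96*5/8 = 193/384
  d_3[1] = 47/96*5/8 + 49/96*3/8 = 191/384
d_3 = (0=193/384, 1=191/384)
  d_4[0] = 193/384*3/8 + 191/384*5/8 = 767/1536
  d_4[1] = 193/384*5/8 + 191/384*3/8 = 769/1536
d_4 = (0=767/1536, 1=769/1536)

Answer: 767/1536 769/1536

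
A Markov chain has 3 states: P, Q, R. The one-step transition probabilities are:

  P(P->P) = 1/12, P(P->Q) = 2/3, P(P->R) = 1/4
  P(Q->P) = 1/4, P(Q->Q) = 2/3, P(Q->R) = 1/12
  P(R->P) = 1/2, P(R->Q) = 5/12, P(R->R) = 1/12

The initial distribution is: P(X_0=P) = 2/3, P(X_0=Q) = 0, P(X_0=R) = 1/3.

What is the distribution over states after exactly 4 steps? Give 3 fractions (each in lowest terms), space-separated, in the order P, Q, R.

Propagating the distribution step by step (d_{t+1} = d_t * P):
d_0 = (P=2/3, Q=0, R=1/3)
  d_1[P] = 2/3*1/12 + 0*1/4 + 1/3*1/2 = 2/9
  d_1[Q] = 2/3*2/3 + 0*2/3 + 1/3*5/12 = 7/12
  d_1[R] = 2/3*1/4 + 0*1/12 + 1/3*1/12 = 7/36
d_1 = (P=2/9, Q=7/12, R=7/36)
  d_2[P] = 2/9*1/12 + 7/12*1/4 + 7/36*1/2 = 113/432
  d_2[Q] = 2/9*2/3 + 7/12*2/3 + 7/36*5/12 = 89/144
  d_2[R] = 2/9*1/4 + 7/12*1/12 + 7/36*1/12 = 13/108
d_2 = (P=113/432, Q=89/144, R=13/108)
  d_3[P] = 113/432*1/12 + 89/144*1/4 + 13/108*1/2 = 613/2592
  d_3[Q] = 113/432*2/3 + 89/144*2/3 + 13/108*5/12 = 275/432
  d_3[R] = 113/432*1/4 + 89/144*1/12 + 13/108*1/12 = 329/2592
d_3 = (P=613/2592, Q=275/432, R=329/2592)
  d_4[P] = 613/2592*1/12 + 275/432*1/4 + 329/2592*1/2 = 7537/31104
  d_4[Q] = 613/2592*2/3 + 275/432*2/3 + 329/2592*5/12 = 6583/10368
  d_4[R] = 613/2592*1/4 + 275/432*1/12 + 329/2592*1/12 = 1909/15552
d_4 = (P=7537/31104, Q=6583/10368, R=1909/15552)

Answer: 7537/31104 6583/10368 1909/15552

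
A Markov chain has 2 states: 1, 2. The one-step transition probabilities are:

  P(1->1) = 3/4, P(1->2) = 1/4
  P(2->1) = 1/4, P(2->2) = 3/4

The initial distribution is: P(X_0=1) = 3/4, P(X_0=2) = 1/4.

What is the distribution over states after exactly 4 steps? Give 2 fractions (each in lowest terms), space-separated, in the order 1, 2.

Propagating the distribution step by step (d_{t+1} = d_t * P):
d_0 = (1=3/4, 2=1/4)
  d_1[1] = 3/4*3/4 + 1/4*1/4 = 5/8
  d_1[2] = 3/4*1/4 + 1/4*3/4 = 3/8
d_1 = (1=5/8, 2=3/8)
  d_2[1] = 5/8*3/4 + 3/8*1/4 = 9/16
  d_2[2] = 5/8*1/4 + 3/8*3/4 = 7/16
d_2 = (1=9/16, 2=7/16)
  d_3[1] = 9/16*3/4 + 7/16*1/4 = 17/32
  d_3[2] = 9/16*1/4 + 7/16*3/4 = 15/32
d_3 = (1=17/32, 2=15/32)
  d_4[1] = 17/32*3/4 + 15/32*1/4 = 33/64
  d_4[2] = 17/32*1/4 + 15/32*3/4 = 31/64
d_4 = (1=33/64, 2=31/64)

Answer: 33/64 31/64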